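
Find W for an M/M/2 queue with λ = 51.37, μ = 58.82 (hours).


a = 0.8733; ρ = 0.4367; P₀ = 0.392107
Lq = P₀·a^c·ρ/(c!(1−ρ)²) = 0.20577
Wq = Lq/λ = 0.20577/51.37 = 0.004006 hr
W = Wq + 1/μ = 0.004006 + 0.01700 = 0.02101 hr

Final: 0.02101 hr


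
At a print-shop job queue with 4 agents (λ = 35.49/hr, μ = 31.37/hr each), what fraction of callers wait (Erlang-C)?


a = λ/μ = 1.1313; ρ = a/4 = 0.2828
P₀ = 0.321770 (from M/M/c formula)
C(c,a) = [a^c/(c!(1−ρ))]·P₀ = [1.63820/(24·0.7172)]·0.321770
= 0.09518·0.321770 = 0.030625

Final: 0.030625


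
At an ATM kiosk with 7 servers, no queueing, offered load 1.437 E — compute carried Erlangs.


B(7,1.437) = 0.0005967 (Erlang-B)
Carried load = a(1 − B) = 1.437·(1 − 0.0005967) = 1.437·0.999403 = 1.4361 E

Final: 1.4361 Erlangs


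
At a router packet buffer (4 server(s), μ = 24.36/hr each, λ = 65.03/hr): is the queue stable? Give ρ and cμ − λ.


Total capacity cμ = 4·24.36 = 97.44/hr
ρ = λ/(cμ) = 65.03/97.44 = 0.6674
Stable ⇔ ρ < 1: YES
Spare capacity = cμ − λ = 97.44 − 65.03 = 32.41/hr

Final: ρ = 0.6674; stable; margin = 32.41/hr


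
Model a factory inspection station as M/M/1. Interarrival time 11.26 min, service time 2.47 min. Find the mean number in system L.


λ = 60/11.26 = 5.3286 /hr
μ = 60/2.47 = 24.2915 /hr
ρ = λ/μ = 5.3286/24.2915 = 0.2194
L = ρ/(1−ρ) = 0.2194/0.7806 = 0.2810

Final: 0.2810


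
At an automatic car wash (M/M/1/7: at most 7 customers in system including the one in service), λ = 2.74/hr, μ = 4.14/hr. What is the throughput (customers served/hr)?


ρ = 0.6618; P_K = (1−ρ)ρ^7/(1−ρ^8) = 0.019528
λ_eff = λ(1 − P_K) = 2.74·(1 − 0.019528) = 2.74·0.980472 = 2.6865 /hr

Final: 2.6865 /hr


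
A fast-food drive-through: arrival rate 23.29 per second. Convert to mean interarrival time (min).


Mean interarrival time = 1/λ = 1/23.29 second = 0.04294 second
In minutes: 0.04294 × 0.0166667 = 0.0007156 min

Final: 0.0007156 min


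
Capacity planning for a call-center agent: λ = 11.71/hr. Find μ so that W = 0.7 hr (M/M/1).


W = 1/(μ−λ) ⇒ μ − λ = 1/W = 1/0.7 = 1.4286
μ = λ + 1/W = 11.71 + 1.4286 = 13.1386 per hr

Final: 13.1386 /hr


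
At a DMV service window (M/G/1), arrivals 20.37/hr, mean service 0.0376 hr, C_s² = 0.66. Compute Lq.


ρ = λ·E[S] = 20.37·0.0376 = 0.7659
Lq = ρ²(1+C_s²)/(2(1−ρ)) = 0.5866·(1+0.66)/(2·0.2341)
= 0.5866·1.6600/0.4682 = 2.07997

Final: 2.07997


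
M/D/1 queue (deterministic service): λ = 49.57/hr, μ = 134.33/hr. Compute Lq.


ρ = 49.57/134.33 = 0.3690
M/D/1: Lq = ρ²/(2(1−ρ)) = 0.1362/(2·0.6310) = 0.10791

Final: 0.10791


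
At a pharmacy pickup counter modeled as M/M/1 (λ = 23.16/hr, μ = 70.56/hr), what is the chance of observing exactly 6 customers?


ρ = 23.16/70.56 = 0.3282
P_n = (1−ρ)·ρ^n = (1 − 0.3282)·0.3282^6 = 0.6718·0.001250 = 0.0008400

Final: 0.0008400


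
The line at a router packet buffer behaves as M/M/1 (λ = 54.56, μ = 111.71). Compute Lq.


ρ = 54.56/111.71 = 0.4884
Lq = ρ²/(1−ρ) = 0.2385/0.5116 = 0.4663

Final: 0.4663


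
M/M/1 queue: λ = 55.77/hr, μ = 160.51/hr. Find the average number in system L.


ρ = λ/μ = 55.77/160.51 = 0.3475
L = ρ/(1−ρ) = 0.3475/(1 − 0.3475) = 0.3475/0.6525 = 0.5325

Final: 0.5325


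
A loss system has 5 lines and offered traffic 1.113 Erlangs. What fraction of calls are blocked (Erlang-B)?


B(c,a) = (a^c/c!) / Σ_{k=0}^{c} a^k/k!
a^5/5! = 0.014233
Σ terms (k=0..5): 1.00000 + 1.11300 + 0.61938 + 0.22979 + 0.06394 + 0.01423 = 3.040349
B = 0.014233/3.040349 = 0.004681

Final: 0.004681


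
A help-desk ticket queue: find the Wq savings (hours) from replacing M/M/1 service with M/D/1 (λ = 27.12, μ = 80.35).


ρ = 27.12/80.35 = 0.3375
Wq(M/M/1) = ρ/(μ−λ) = 0.3375/53.23 = 0.006341 hr
Wq(M/D/1) = ρ/(2(μ−λ)) = 0.003170 hr
Savings = 0.006341 − 0.003170 = 0.003170 hr

Final: 0.003170 hr


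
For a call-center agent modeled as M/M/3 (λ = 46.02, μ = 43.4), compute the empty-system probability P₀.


a = λ/μ = 46.02/43.4 = 1.0604; ρ = a/c = 0.3535
Σ_{k=0}^{2} a^k/k! (terms k=0..2) = 1.00000 + 1.06037 + 0.56219 = 2.62256
Tail: a^3/(3!(1−ρ)) = 1.19226/(6·0.6465) = 0.30734
P₀ = 1/(2.62256 + 0.30734) = 1/2.92990 = 0.341308

Final: 0.341308


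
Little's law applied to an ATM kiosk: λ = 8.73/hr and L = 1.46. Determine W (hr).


W = L/λ = 1.46/8.73 = 0.1672 hr

Final: 0.1672 hr


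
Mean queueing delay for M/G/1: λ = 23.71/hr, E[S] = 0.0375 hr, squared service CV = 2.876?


ρ = λ·E[S] = 23.71·0.0375 = 0.8891
E[S²] = E[S]²(1+C_s²) = 0.0375²·(1+2.876) = 0.005451
Wq = λ·E[S²]/(2(1−ρ)) = 23.71·0.005451/(2·0.1109) = 0.58279 hr

Final: 0.58279 hr


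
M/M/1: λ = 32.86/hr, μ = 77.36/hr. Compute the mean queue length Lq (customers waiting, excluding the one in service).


ρ = 32.86/77.36 = 0.4248
Lq = ρ²/(1−ρ) = 0.1804/0.5752 = 0.3137

Final: 0.3137


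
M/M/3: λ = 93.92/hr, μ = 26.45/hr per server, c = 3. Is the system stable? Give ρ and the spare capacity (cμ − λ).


Total capacity cμ = 3·26.45 = 79.35/hr
ρ = λ/(cμ) = 93.92/79.35 = 1.1836
Stable ⇔ ρ < 1: NO
Spare capacity = cμ − λ = 79.35 − 93.92 = -14.57/hr

Final: ρ = 1.1836; unstable; margin = -14.57/hr


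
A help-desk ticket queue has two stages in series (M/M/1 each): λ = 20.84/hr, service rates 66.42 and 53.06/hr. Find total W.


Each node sees arrival rate λ = 20.84/hr (tandem ⇒ throughput preserved).
W₁ = 1/(μ₁−λ) = 1/(66.42−20.84) = 0.02194 hr
W₂ = 1/(μ₂−λ) = 1/(53.06−20.84) = 0.03104 hr
W_total = W₁ + W₂ = 0.02194 + 0.03104 = 0.05298 hr

Final: 0.05298 hr


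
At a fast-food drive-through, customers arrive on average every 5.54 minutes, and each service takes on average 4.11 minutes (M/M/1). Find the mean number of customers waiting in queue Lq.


λ = 60/5.54 = 10.8303 /hr
μ = 60/4.11 = 14.5985 /hr
ρ = λ/μ = 10.8303/14.5985 = 0.7419
Lq = ρ²/(1−ρ) = 0.5504/0.2581 = 2.1322

Final: 2.1322


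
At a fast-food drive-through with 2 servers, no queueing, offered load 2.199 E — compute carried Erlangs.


B(2,2.199) = 0.430459 (Erlang-B)
Carried load = a(1 − B) = 2.199·(1 − 0.430459) = 2.199·0.569541 = 1.2524 E

Final: 1.2524 Erlangs


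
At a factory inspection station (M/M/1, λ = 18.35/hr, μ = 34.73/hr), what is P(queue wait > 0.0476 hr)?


ρ = 18.35/34.73 = 0.5284
P(Wq > t) = ρ·e^{−(μ−λ)t} = 0.5284·e^{−0.7797}
= 0.5284·0.458549 = 0.242280

Final: 0.242280


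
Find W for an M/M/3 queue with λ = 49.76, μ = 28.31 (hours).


a = 1.7577; ρ = 0.5859; P₀ = 0.154132
Lq = P₀·a^c·ρ/(c!(1−ρ)²) = 0.47661
Wq = Lq/λ = 0.47661/49.76 = 0.009578 hr
W = Wq + 1/μ = 0.009578 + 0.03532 = 0.04490 hr

Final: 0.04490 hr


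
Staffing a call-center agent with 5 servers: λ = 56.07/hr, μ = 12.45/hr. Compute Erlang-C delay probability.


a = λ/μ = 4.5036; ρ = a/5 = 0.9007
P₀ = 0.004913 (from M/M/c formula)
C(c,a) = [a^c/(c!(1−ρ))]·P₀ = [1852.70393/(120·0.09928)]·0.004913
= 155.51621·0.004913 = 0.764109

Final: 0.764109


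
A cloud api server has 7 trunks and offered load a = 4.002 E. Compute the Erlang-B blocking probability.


B(c,a) = (a^c/c!) / Σ_{k=0}^{c} a^k/k!
a^7/7! = 3.262189
Σ terms (k=0..7): 1.00000 + 4.00200 + 8.00800 + 10.68267 + 10.68802 + 8.55469 + 5.70598 + 3.26219 = 51.903546
B = 3.262189/51.903546 = 0.062851

Final: 0.062851


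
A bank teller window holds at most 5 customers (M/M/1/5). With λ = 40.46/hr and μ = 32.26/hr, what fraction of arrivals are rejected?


ρ = λ/μ = 40.46/32.26 = 1.2542
P_K = (1−ρ)ρ^K/(1−ρ^(K+1)) = (-0.2542·3.103184)/(1 − 3.891966)
= -0.788782/-2.891966 = 0.272749

Final: 0.272749


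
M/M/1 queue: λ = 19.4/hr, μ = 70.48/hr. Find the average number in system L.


ρ = λ/μ = 19.4/70.48 = 0.2753
L = ρ/(1−ρ) = 0.2753/(1 − 0.2753) = 0.2753/0.7247 = 0.3798

Final: 0.3798


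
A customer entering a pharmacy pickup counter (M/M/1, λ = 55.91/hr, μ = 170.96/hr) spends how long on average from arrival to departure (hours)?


W = 1/(μ−λ) = 1/(170.96 − 55.91) = 1/115.05 = 0.008692 hr

Final: 0.008692 hr


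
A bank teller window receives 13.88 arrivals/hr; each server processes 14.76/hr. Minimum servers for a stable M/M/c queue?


Stability requires cμ > λ ⇔ c > λ/μ.
λ/μ = 13.88/14.76 = 0.9404
Minimum integer c = ⌊0.9404⌋ + 1 = 1
Check: 1·14.76 = 14.76 > 13.88, while 0·14.76 = 0.00 ≤ 13.88

Final: 1 servers


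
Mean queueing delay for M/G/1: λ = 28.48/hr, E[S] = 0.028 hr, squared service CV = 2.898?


ρ = λ·E[S] = 28.48·0.028 = 0.7974
E[S²] = E[S]²(1+C_s²) = 0.028²·(1+2.898) = 0.003056
Wq = λ·E[S²]/(2(1−ρ)) = 28.48·0.003056/(2·0.2026) = 0.21484 hr

Final: 0.21484 hr


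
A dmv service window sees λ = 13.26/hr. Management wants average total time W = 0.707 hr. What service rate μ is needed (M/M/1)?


W = 1/(μ−λ) ⇒ μ − λ = 1/W = 1/0.707 = 1.4144
μ = λ + 1/W = 13.26 + 1.4144 = 14.6744 per hr

Final: 14.6744 /hr


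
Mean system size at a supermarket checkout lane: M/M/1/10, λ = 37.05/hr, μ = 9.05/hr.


ρ = 37.05/9.05 = 4.0939
L = ρ[1 − (K+1)ρ^K + Kρ^(K+1)] / [(1−ρ)(1−ρ^(K+1))]
Numerator: 4.0939·(1 − 11·1322501.980562 + 10·5414220.815448) = 162097587.513344
Denominator: (-3.0939)·(-5414219.815448) = 16751177.329564
L = 162097587.513344/16751177.329564 = 9.6768

Final: 9.6768


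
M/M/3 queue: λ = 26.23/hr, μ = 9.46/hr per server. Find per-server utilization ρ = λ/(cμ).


ρ = λ/(cμ) = 26.23/(3·9.46) = 26.23/28.38 = 0.9242

Final: 0.9242


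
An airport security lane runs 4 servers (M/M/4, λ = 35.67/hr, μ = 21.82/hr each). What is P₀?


a = λ/μ = 35.67/21.82 = 1.6347; ρ = a/c = 0.4087
Σ_{k=0}^{3} a^k/k! (terms k=0..3) = 1.00000 + 1.63474 + 1.33619 + 0.72810 = 4.69903
Tail: a^4/(4!(1−ρ)) = 7.14157/(24·0.5913) = 0.50323
P₀ = 1/(4.69903 + 0.50323) = 1/5.20225 = 0.192224

Final: 0.192224


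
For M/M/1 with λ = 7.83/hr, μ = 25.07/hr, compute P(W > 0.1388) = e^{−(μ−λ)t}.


W ~ Exponential(μ−λ) for M/M/1.
μ − λ = 25.07 − 7.83 = 17.2400
P(W > t) = e^{−(μ−λ)t} = e^{−2.3929} = 0.091363

Final: 0.091363


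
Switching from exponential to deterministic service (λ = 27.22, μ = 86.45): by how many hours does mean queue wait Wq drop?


ρ = 27.22/86.45 = 0.3149
Wq(M/M/1) = ρ/(μ−λ) = 0.3149/59.23 = 0.005316 hr
Wq(M/D/1) = ρ/(2(μ−λ)) = 0.002658 hr
Savings = 0.005316 − 0.002658 = 0.002658 hr

Final: 0.002658 hr


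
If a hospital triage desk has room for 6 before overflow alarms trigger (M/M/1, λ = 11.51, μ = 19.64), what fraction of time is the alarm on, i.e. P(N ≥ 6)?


ρ = 11.51/19.64 = 0.5860
P(N ≥ n) = ρ^n = 0.5860^6 = 0.040514

Final: 0.040514


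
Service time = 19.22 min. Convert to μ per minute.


μ = 1/(service time) in consistent units.
1 minute = 1 min, so μ = 1/19.22 = 0.05203 per minute

Final: 0.05203 /min


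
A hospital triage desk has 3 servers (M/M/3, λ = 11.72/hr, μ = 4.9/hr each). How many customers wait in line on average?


a = λ/μ = 2.3918; ρ = a/3 = 0.7973
P₀ = 0.057136
Lq = P₀·a^c·ρ / (c!·(1−ρ)²) = 0.057136·13.68342·0.7973/(6·0.04110)
= 2.52794

Final: 2.52794


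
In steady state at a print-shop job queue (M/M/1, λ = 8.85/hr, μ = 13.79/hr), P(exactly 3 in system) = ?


ρ = 8.85/13.79 = 0.6418
P_n = (1−ρ)·ρ^n = (1 − 0.6418)·0.6418^3 = 0.3582·0.264324 = 0.094689

Final: 0.094689


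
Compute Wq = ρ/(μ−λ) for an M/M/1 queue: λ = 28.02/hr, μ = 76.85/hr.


ρ = 28.02/76.85 = 0.3646
Wq = ρ/(μ−λ) = 0.3646/(76.85 − 28.02) = 0.3646/48.83 = 0.007467 hr

Final: 0.007467 hr


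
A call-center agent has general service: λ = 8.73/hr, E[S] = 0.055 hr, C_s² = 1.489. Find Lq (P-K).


ρ = λ·E[S] = 8.73·0.055 = 0.4802
Lq = ρ²(1+C_s²)/(2(1−ρ)) = 0.2305·(1+1.489)/(2·0.5198)
= 0.2305·2.4890/1.0397 = 0.55191

Final: 0.55191


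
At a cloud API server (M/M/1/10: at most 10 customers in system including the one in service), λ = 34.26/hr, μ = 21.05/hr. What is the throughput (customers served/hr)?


ρ = 1.6276; P_K = (1−ρ)ρ^10/(1−ρ^11) = 0.387406
λ_eff = λ(1 − P_K) = 34.26·(1 − 0.387406) = 34.26·0.612594 = 20.9875 /hr

Final: 20.9875 /hr


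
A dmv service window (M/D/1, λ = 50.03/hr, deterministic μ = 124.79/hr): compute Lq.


ρ = 50.03/124.79 = 0.4009
M/D/1: Lq = ρ²/(2(1−ρ)) = 0.1607/(2·0.5991) = 0.13415

Final: 0.13415


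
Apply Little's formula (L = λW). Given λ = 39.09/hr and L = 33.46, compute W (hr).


W = L/λ = 33.46/39.09 = 0.8560 hr

Final: 0.8560 hr


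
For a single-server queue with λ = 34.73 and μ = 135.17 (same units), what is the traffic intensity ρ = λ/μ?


ρ = λ/μ = 34.73/135.17 = 0.2569

Final: 0.2569


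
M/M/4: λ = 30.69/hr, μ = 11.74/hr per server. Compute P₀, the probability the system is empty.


a = λ/μ = 30.69/11.74 = 2.6141; ρ = a/c = 0.6535
Σ_{k=0}^{3} a^k/k! (terms k=0..3) = 1.00000 + 2.61414 + 3.41686 + 2.97739 = 10.00839
Tail: a^4/(4!(1−ρ)) = 46.69982/(24·0.3465) = 5.61622
P₀ = 1/(10.00839 + 5.61622) = 1/15.62461 = 0.064002

Final: 0.064002


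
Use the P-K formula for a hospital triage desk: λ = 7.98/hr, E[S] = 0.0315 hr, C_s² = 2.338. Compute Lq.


ρ = λ·E[S] = 7.98·0.0315 = 0.2514
Lq = ρ²(1+C_s²)/(2(1−ρ)) = 0.06319·(1+2.338)/(2·0.7486)
= 0.06319·3.3380/1.4973 = 0.14087

Final: 0.14087


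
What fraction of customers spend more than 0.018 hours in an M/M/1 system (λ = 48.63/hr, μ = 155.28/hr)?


W ~ Exponential(μ−λ) for M/M/1.
μ − λ = 155.28 − 48.63 = 106.6500
P(W > t) = e^{−(μ−λ)t} = e^{−1.9197} = 0.146651

Final: 0.146651


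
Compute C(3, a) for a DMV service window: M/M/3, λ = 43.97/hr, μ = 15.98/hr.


a = λ/μ = 2.7516; ρ = a/3 = 0.9172
P₀ = 0.020217 (from M/M/c formula)
C(c,a) = [a^c/(c!(1−ρ))]·P₀ = [20.83239/(6·0.08281)]·0.020217
= 41.92715·0.020217 = 0.847625

Final: 0.847625


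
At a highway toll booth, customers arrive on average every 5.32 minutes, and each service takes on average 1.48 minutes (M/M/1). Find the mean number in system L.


λ = 60/5.32 = 11.2782 /hr
μ = 60/1.48 = 40.5405 /hr
ρ = λ/μ = 11.2782/40.5405 = 0.2782
L = ρ/(1−ρ) = 0.2782/0.7218 = 0.3854

Final: 0.3854


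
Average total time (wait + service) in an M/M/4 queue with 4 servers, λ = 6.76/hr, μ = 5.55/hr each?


a = 1.2180; ρ = 0.3045; P₀ = 0.294739
Lq = P₀·a^c·ρ/(c!(1−ρ)²) = 0.01702
Wq = Lq/λ = 0.01702/6.76 = 0.002517 hr
W = Wq + 1/μ = 0.002517 + 0.18018 = 0.18270 hr

Final: 0.18270 hr


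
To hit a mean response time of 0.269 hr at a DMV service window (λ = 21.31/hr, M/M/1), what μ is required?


W = 1/(μ−λ) ⇒ μ − λ = 1/W = 1/0.269 = 3.7175
μ = λ + 1/W = 21.31 + 3.7175 = 25.0275 per hr

Final: 25.0275 /hr


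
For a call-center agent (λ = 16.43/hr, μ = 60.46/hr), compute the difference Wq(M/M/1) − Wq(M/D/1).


ρ = 16.43/60.46 = 0.2717
Wq(M/M/1) = ρ/(μ−λ) = 0.2717/44.03 = 0.006172 hr
Wq(M/D/1) = ρ/(2(μ−λ)) = 0.003086 hr
Savings = 0.006172 − 0.003086 = 0.003086 hr

Final: 0.003086 hr


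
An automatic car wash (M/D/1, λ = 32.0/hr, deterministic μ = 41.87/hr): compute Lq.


ρ = 32.0/41.87 = 0.7643
M/D/1: Lq = ρ²/(2(1−ρ)) = 0.5841/(2·0.2357) = 1.23894

Final: 1.23894


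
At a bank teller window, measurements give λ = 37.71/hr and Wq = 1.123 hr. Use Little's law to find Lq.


Lq = λWq = 37.71·1.123 = 42.3483

Final: 42.3483


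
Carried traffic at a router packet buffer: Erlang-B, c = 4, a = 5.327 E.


B(4,5.327) = 0.423309 (Erlang-B)
Carried load = a(1 − B) = 5.327·(1 − 0.423309) = 5.327·0.576691 = 3.0720 E

Final: 3.0720 Erlangs


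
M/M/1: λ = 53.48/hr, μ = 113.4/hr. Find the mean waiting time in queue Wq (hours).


ρ = 53.48/113.4 = 0.4716
Wq = ρ/(μ−λ) = 0.4716/(113.4 − 53.48) = 0.4716/59.92 = 0.007871 hr

Final: 0.007871 hr


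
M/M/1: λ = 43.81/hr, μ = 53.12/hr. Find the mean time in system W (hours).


W = 1/(μ−λ) = 1/(53.12 − 43.81) = 1/9.31 = 0.1074 hr

Final: 0.1074 hr


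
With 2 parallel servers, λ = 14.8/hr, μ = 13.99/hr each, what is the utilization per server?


ρ = λ/(cμ) = 14.8/(2·13.99) = 14.8/27.98 = 0.5289

Final: 0.5289


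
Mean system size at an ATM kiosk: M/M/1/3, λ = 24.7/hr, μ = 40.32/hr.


ρ = 24.7/40.32 = 0.6126
L = ρ[1 − (K+1)ρ^K + Kρ^(K+1)] / [(1−ρ)(1−ρ^(K+1))]
Numerator: 0.6126·(1 − 4·0.229895 + 3·0.140833) = 0.308089
Denominator: (0.3874)·(0.859167) = 0.332842
L = 0.308089/0.332842 = 0.9256

Final: 0.9256


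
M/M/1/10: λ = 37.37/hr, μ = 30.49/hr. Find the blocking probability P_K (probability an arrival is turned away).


ρ = λ/μ = 37.37/30.49 = 1.2256
P_K = (1−ρ)ρ^K/(1−ρ^(K+1)) = (-0.2256·7.649917)/(1 − 9.376104)
= -1.726187/-8.376104 = 0.206085

Final: 0.206085


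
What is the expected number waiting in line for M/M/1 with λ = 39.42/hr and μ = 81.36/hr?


ρ = 39.42/81.36 = 0.4845
Lq = ρ²/(1−ρ) = 0.2348/0.5155 = 0.4554

Final: 0.4554


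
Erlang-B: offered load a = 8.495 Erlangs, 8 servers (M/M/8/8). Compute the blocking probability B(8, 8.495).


B(c,a) = (a^c/c!) / Σ_{k=0}^{c} a^k/k!
a^8/8! = 672.645966
Σ terms (k=0..8): 1.00000 + 8.49500 + 36.08251 + 102.17365 + 216.99128 + 368.66819 + 521.97272 + 633.45117 + 672.64597 = 2561.480495
B = 672.645966/2561.480495 = 0.262600

Final: 0.262600


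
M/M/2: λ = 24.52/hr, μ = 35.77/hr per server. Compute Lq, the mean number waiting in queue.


a = λ/μ = 0.6855; ρ = a/2 = 0.3427
P₀ = 0.489486
Lq = P₀·a^c·ρ / (c!·(1−ρ)²) = 0.489486·0.46990·0.3427/(2·0.43198)
= 0.09125

Final: 0.09125


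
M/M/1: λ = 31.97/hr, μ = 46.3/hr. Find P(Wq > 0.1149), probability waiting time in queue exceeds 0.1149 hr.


ρ = 31.97/46.3 = 0.6905
P(Wq > t) = ρ·e^{−(μ−λ)t} = 0.6905·e^{−1.6465}
= 0.6905·0.192720 = 0.133073

Final: 0.133073


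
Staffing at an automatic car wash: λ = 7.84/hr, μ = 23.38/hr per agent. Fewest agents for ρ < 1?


Stability requires cμ > λ ⇔ c > λ/μ.
λ/μ = 7.84/23.38 = 0.3353
Minimum integer c = ⌊0.3353⌋ + 1 = 1
Check: 1·23.38 = 23.38 > 7.84, while 0·23.38 = 0.00 ≤ 7.84

Final: 1 servers


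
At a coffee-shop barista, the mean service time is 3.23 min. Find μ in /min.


μ = 1/(service time) in consistent units.
1 minute = 1 min, so μ = 1/3.23 = 0.3096 per minute

Final: 0.3096 /min


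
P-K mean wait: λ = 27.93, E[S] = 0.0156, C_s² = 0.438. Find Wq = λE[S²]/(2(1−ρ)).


ρ = λ·E[S] = 27.93·0.0156 = 0.4357
E[S²] = E[S]²(1+C_s²) = 0.0156²·(1+0.438) = 0.0003500
Wq = λ·E[S²]/(2(1−ρ)) = 27.93·0.0003500/(2·0.5643) = 0.008661 hr

Final: 0.008661 hr


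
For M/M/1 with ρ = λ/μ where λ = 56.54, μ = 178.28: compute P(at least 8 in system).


ρ = 56.54/178.28 = 0.3171
P(N ≥ n) = ρ^n = 0.3171^8 = 0.0001023

Final: 0.0001023


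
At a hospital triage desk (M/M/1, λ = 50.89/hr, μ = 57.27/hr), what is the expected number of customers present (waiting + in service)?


ρ = λ/μ = 50.89/57.27 = 0.8886
L = ρ/(1−ρ) = 0.8886/(1 − 0.8886) = 0.8886/0.1114 = 7.9765

Final: 7.9765


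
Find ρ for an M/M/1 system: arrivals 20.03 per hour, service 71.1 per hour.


ρ = λ/μ = 20.03/71.1 = 0.2817

Final: 0.2817


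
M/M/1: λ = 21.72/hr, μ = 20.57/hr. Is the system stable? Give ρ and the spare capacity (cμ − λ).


Total capacity cμ = 1·20.57 = 20.57/hr
ρ = λ/(cμ) = 21.72/20.57 = 1.0559
Stable ⇔ ρ < 1: NO
Spare capacity = cμ − λ = 20.57 − 21.72 = -1.15/hr

Final: ρ = 1.0559; unstable; margin = -1.15/hr


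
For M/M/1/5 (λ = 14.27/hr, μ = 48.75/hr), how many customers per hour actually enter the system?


ρ = 0.2927; P_K = (1−ρ)ρ^5/(1−ρ^6) = 0.001521
λ_eff = λ(1 − P_K) = 14.27·(1 − 0.001521) = 14.27·0.998479 = 14.2483 /hr

Final: 14.2483 /hr


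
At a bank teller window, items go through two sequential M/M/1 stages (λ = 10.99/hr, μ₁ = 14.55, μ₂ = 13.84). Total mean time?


Each node sees arrival rate λ = 10.99/hr (tandem ⇒ throughput preserved).
W₁ = 1/(μ₁−λ) = 1/(14.55−10.99) = 0.28090 hr
W₂ = 1/(μ₂−λ) = 1/(13.84−10.99) = 0.35088 hr
W_total = W₁ + W₂ = 0.28090 + 0.35088 = 0.63178 hr

Final: 0.63178 hr


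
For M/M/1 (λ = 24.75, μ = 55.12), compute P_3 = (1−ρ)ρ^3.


ρ = 24.75/55.12 = 0.4490
P_n = (1−ρ)·ρ^n = (1 − 0.4490)·0.4490^3 = 0.5510·0.090531 = 0.049881

Final: 0.049881


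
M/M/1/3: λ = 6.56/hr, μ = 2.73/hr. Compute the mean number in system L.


ρ = 6.56/2.73 = 2.4029
L = ρ[1 − (K+1)ρ^K + Kρ^(K+1)] / [(1−ρ)(1−ρ^(K+1))]
Numerator: 2.4029·(1 − 4·13.874699 + 3·33.339937) = 109.383826
Denominator: (-1.4029)·(-32.339937) = 45.370680
L = 109.383826/45.370680 = 2.4109

Final: 2.4109


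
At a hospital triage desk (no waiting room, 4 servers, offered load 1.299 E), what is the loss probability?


B(c,a) = (a^c/c!) / Σ_{k=0}^{c} a^k/k!
a^4/4! = 0.118638
Σ terms (k=0..4): 1.00000 + 1.29900 + 0.84370 + 0.36532 + 0.11864 = 3.626661
B = 0.118638/3.626661 = 0.032713

Final: 0.032713


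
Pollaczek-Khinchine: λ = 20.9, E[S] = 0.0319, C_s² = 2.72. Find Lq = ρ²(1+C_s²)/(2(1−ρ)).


ρ = λ·E[S] = 20.9·0.0319 = 0.6667
Lq = ρ²(1+C_s²)/(2(1−ρ)) = 0.4445·(1+2.72)/(2·0.3333)
= 0.4445·3.7200/0.6666 = 2.48064

Final: 2.48064


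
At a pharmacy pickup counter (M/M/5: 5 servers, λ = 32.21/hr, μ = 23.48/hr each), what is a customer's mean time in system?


a = 1.3718; ρ = 0.2744; P₀ = 0.253400
Lq = P₀·a^c·ρ/(c!(1−ρ)²) = 0.005345
Wq = Lq/λ = 0.005345/32.21 = 0.0001660 hr
W = Wq + 1/μ = 0.0001660 + 0.04259 = 0.04276 hr

Final: 0.04276 hr


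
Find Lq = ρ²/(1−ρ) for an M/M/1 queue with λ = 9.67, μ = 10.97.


ρ = 9.67/10.97 = 0.8815
Lq = ρ²/(1−ρ) = 0.7770/0.1185 = 6.5570

Final: 6.5570


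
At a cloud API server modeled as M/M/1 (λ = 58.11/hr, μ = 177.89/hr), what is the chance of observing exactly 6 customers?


ρ = 58.11/177.89 = 0.3267
P_n = (1−ρ)·ρ^n = (1 − 0.3267)·0.3267^6 = 0.6733·0.001215 = 0.0008181

Final: 0.0008181


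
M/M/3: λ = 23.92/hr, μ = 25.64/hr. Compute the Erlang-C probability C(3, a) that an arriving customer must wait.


a = λ/μ = 0.9329; ρ = a/3 = 0.3110
P₀ = 0.389942 (from M/M/c formula)
C(c,a) = [a^c/(c!(1−ρ))]·P₀ = [0.81195/(6·0.6890)]·0.389942
= 0.19640·0.389942 = 0.076585

Final: 0.076585


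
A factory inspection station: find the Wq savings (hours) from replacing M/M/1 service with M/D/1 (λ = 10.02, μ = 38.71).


ρ = 10.02/38.71 = 0.2588
Wq(M/M/1) = ρ/(μ−λ) = 0.2588/28.69 = 0.009022 hr
Wq(M/D/1) = ρ/(2(μ−λ)) = 0.004511 hr
Savings = 0.009022 − 0.004511 = 0.004511 hr

Final: 0.004511 hr


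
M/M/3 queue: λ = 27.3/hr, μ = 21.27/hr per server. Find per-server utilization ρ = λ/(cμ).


ρ = λ/(cμ) = 27.3/(3·21.27) = 27.3/63.81 = 0.4278

Final: 0.4278


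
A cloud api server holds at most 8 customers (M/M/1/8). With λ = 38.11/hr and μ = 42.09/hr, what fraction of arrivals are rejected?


ρ = λ/μ = 38.11/42.09 = 0.9054
P_K = (1−ρ)ρ^K/(1−ρ^(K+1)) = (0.09456·0.451731)/(1 − 0.409016)
= 0.042715/0.590984 = 0.072278

Final: 0.072278


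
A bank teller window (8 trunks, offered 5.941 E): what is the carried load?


B(8,5.941) = 0.118611 (Erlang-B)
Carried load = a(1 − B) = 5.941·(1 − 0.118611) = 5.941·0.881389 = 5.2363 E

Final: 5.2363 Erlangs


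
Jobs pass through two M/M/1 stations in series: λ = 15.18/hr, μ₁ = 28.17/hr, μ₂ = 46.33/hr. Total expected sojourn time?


Each node sees arrival rate λ = 15.18/hr (tandem ⇒ throughput preserved).
W₁ = 1/(μ₁−λ) = 1/(28.17−15.18) = 0.07698 hr
W₂ = 1/(μ₂−λ) = 1/(46.33−15.18) = 0.03210 hr
W_total = W₁ + W₂ = 0.07698 + 0.03210 = 0.10909 hr

Final: 0.10909 hr


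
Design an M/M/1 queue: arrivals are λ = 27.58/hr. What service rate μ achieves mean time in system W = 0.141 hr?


W = 1/(μ−λ) ⇒ μ − λ = 1/W = 1/0.141 = 7.0922
μ = λ + 1/W = 27.58 + 7.0922 = 34.6722 per hr

Final: 34.6722 /hr


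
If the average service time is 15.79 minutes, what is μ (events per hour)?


μ = 1/(service time) in consistent units.
1 hour = 60 min, so μ = 60/15.79 = 3.7999 per hour

Final: 3.7999 /hr


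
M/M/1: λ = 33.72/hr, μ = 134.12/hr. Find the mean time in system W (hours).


W = 1/(μ−λ) = 1/(134.12 − 33.72) = 1/100.40 = 0.009960 hr

Final: 0.009960 hr


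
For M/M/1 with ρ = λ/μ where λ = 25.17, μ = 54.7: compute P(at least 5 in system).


ρ = 25.17/54.7 = 0.4601
P(N ≥ n) = ρ^n = 0.4601^5 = 0.020629

Final: 0.020629


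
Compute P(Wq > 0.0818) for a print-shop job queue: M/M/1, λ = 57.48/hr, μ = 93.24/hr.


ρ = 57.48/93.24 = 0.6165
P(Wq > t) = ρ·e^{−(μ−λ)t} = 0.6165·e^{−2.9252}
= 0.6165·0.053656 = 0.033077

Final: 0.033077


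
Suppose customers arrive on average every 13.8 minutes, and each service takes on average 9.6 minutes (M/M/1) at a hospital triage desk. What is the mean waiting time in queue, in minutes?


λ = 60/13.8 = 4.3478 /hr
μ = 60/9.6 = 6.2500 /hr
ρ = λ/μ = 4.3478/6.2500 = 0.6957
Wq = ρ/(μ−λ) = 0.6957/(6.2500−4.3478) = 0.36571 hr
In minutes: 0.36571·60 = 21.943 min

Final: 21.943 min


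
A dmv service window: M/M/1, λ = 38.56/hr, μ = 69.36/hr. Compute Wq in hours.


ρ = 38.56/69.36 = 0.5559
Wq = ρ/(μ−λ) = 0.5559/(69.36 − 38.56) = 0.5559/30.80 = 0.01805 hr

Final: 0.01805 hr


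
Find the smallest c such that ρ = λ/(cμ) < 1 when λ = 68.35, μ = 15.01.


Stability requires cμ > λ ⇔ c > λ/μ.
λ/μ = 68.35/15.01 = 4.5536
Minimum integer c = ⌊4.5536⌋ + 1 = 5
Check: 5·15.01 = 75.05 > 68.35, while 4·15.01 = 60.04 ≤ 68.35

Final: 5 servers


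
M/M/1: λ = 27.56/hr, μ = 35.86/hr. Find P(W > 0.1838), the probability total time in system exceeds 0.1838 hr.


W ~ Exponential(μ−λ) for M/M/1.
μ − λ = 35.86 − 27.56 = 8.3000
P(W > t) = e^{−(μ−λ)t} = e^{−1.5255} = 0.217504

Final: 0.217504


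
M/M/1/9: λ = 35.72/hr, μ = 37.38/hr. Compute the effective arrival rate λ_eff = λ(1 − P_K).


ρ = 0.9556; P_K = (1−ρ)ρ^9/(1−ρ^10) = 0.080823
λ_eff = λ(1 − P_K) = 35.72·(1 − 0.080823) = 35.72·0.919177 = 32.8330 /hr

Final: 32.8330 /hr


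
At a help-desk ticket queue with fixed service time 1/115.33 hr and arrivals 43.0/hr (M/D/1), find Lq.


ρ = 43.0/115.33 = 0.3728
M/D/1: Lq = ρ²/(2(1−ρ)) = 0.1390/(2·0.6272) = 0.11083

Final: 0.11083


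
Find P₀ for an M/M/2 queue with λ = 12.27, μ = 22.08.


a = λ/μ = 12.27/22.08 = 0.5557; ρ = a/c = 0.2779
Σ_{k=0}^{1} a^k/k! (terms k=0..1) = 1.00000 + 0.55571 = 1.55571
Tail: a^2/(2!(1−ρ)) = 0.30881/(2·0.7221) = 0.21381
P₀ = 1/(1.55571 + 0.21381) = 1/1.76952 = 0.565125

Final: 0.565125


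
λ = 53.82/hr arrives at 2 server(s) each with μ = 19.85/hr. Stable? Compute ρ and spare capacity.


Total capacity cμ = 2·19.85 = 39.70/hr
ρ = λ/(cμ) = 53.82/39.70 = 1.3557
Stable ⇔ ρ < 1: NO
Spare capacity = cμ − λ = 39.70 − 53.82 = -14.12/hr

Final: ρ = 1.3557; unstable; margin = -14.12/hr


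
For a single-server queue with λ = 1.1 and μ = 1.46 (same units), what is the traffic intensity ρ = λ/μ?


ρ = λ/μ = 1.1/1.46 = 0.7534

Final: 0.7534


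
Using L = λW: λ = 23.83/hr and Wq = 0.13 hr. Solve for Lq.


Lq = λWq = 23.83·0.13 = 3.0979

Final: 3.0979


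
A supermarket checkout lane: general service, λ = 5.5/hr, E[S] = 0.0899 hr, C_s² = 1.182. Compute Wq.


ρ = λ·E[S] = 5.5·0.0899 = 0.4944
E[S²] = E[S]²(1+C_s²) = 0.0899²·(1+1.182) = 0.017635
Wq = λ·E[S²]/(2(1−ρ)) = 5.5·0.017635/(2·0.5056) = 0.09593 hr

Final: 0.09593 hr


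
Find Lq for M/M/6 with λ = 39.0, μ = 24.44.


a = λ/μ = 1.5957; ρ = a/6 = 0.2660
P₀ = 0.202683
Lq = P₀·a^c·ρ / (c!·(1−ρ)²) = 0.202683·16.51127·0.2660/(720·0.53882)
= 0.002294

Final: 0.002294


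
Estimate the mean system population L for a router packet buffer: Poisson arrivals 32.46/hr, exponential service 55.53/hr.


ρ = λ/μ = 32.46/55.53 = 0.5845
L = ρ/(1−ρ) = 0.5845/(1 − 0.5845) = 0.5845/0.4155 = 1.4070

Final: 1.4070


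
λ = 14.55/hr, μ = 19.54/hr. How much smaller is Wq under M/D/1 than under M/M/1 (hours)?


ρ = 14.55/19.54 = 0.7446
Wq(M/M/1) = ρ/(μ−λ) = 0.7446/4.99 = 0.14922 hr
Wq(M/D/1) = ρ/(2(μ−λ)) = 0.07461 hr
Savings = 0.14922 − 0.07461 = 0.07461 hr

Final: 0.07461 hr


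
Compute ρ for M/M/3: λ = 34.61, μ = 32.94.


ρ = λ/(cμ) = 34.61/(3·32.94) = 34.61/98.82 = 0.3502

Final: 0.3502


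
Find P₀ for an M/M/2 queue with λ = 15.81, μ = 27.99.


a = λ/μ = 15.81/27.99 = 0.5648; ρ = a/c = 0.2824
Σ_{k=0}^{1} a^k/k! (terms k=0..1) = 1.00000 + 0.56484 = 1.56484
Tail: a^2/(2!(1−ρ)) = 0.31905/(2·0.7176) = 0.22231
P₀ = 1/(1.56484 + 0.22231) = 1/1.78715 = 0.559549

Final: 0.559549


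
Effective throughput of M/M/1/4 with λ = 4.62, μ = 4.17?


ρ = 1.1079; P_K = (1−ρ)ρ^4/(1−ρ^5) = 0.242936
λ_eff = λ(1 − P_K) = 4.62·(1 − 0.242936) = 4.62·0.757064 = 3.4976 /hr

Final: 3.4976 /hr


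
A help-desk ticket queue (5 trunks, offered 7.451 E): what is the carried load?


B(5,7.451) = 0.450348 (Erlang-B)
Carried load = a(1 − B) = 7.451·(1 − 0.450348) = 7.451·0.549652 = 4.0955 E

Final: 4.0955 Erlangs


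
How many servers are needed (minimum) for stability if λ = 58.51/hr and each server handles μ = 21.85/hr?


Stability requires cμ > λ ⇔ c > λ/μ.
λ/μ = 58.51/21.85 = 2.6778
Minimum integer c = ⌊2.6778⌋ + 1 = 3
Check: 3·21.85 = 65.55 > 58.51, while 2·21.85 = 43.70 ≤ 58.51

Final: 3 servers


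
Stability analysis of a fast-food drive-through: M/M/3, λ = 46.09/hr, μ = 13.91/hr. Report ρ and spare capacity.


Total capacity cμ = 3·13.91 = 41.73/hr
ρ = λ/(cμ) = 46.09/41.73 = 1.1045
Stable ⇔ ρ < 1: NO
Spare capacity = cμ − λ = 41.73 − 46.09 = -4.36/hr

Final: ρ = 1.1045; unstable; margin = -4.36/hr


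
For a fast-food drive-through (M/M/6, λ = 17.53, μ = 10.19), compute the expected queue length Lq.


a = λ/μ = 1.7203; ρ = a/6 = 0.2867
P₀ = 0.178905
Lq = P₀·a^c·ρ / (c!·(1−ρ)²) = 0.178905·25.92068·0.2867/(720·0.50877)
= 0.003630

Final: 0.003630


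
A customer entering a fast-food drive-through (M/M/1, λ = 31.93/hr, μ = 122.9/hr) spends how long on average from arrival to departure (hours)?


W = 1/(μ−λ) = 1/(122.9 − 31.93) = 1/90.97 = 0.01099 hr

Final: 0.01099 hr


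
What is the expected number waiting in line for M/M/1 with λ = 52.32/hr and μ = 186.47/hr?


ρ = 52.32/186.47 = 0.2806
Lq = ρ²/(1−ρ) = 0.07873/0.7194 = 0.1094

Final: 0.1094


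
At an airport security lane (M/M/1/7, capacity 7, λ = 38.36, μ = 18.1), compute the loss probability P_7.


ρ = λ/μ = 38.36/18.1 = 2.1193
P_K = (1−ρ)ρ^K/(1−ρ^(K+1)) = (-1.1193·192.043745)/(1 − 407.005417)
= -214.961672/-406.005417 = 0.529455

Final: 0.529455


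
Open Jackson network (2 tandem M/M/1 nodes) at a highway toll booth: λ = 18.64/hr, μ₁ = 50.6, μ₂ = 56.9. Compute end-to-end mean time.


Each node sees arrival rate λ = 18.64/hr (tandem ⇒ throughput preserved).
W₁ = 1/(μ₁−λ) = 1/(50.6−18.64) = 0.03129 hr
W₂ = 1/(μ₂−λ) = 1/(56.9−18.64) = 0.02614 hr
W_total = W₁ + W₂ = 0.03129 + 0.02614 = 0.05743 hr

Final: 0.05743 hr


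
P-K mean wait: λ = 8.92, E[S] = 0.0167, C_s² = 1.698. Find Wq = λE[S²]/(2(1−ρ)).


ρ = λ·E[S] = 8.92·0.0167 = 0.1490
E[S²] = E[S]²(1+C_s²) = 0.0167²·(1+1.698) = 0.0007524
Wq = λ·E[S²]/(2(1−ρ)) = 8.92·0.0007524/(2·0.8510) = 0.003943 hr

Final: 0.003943 hr


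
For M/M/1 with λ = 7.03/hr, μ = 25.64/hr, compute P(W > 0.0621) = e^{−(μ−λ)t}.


W ~ Exponential(μ−λ) for M/M/1.
μ − λ = 25.64 − 7.03 = 18.6100
P(W > t) = e^{−(μ−λ)t} = e^{−1.1557} = 0.314843

Final: 0.314843


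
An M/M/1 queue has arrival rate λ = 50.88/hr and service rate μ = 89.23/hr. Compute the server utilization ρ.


ρ = λ/μ = 50.88/89.23 = 0.5702

Final: 0.5702


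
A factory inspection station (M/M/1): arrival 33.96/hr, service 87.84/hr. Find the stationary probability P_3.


ρ = 33.96/87.84 = 0.3866
P_n = (1−ρ)·ρ^n = (1 − 0.3866)·0.3866^3 = 0.6134·0.057786 = 0.035446

Final: 0.035446


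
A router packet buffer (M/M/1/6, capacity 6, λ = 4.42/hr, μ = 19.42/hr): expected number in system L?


ρ = 4.42/19.42 = 0.2276
L = ρ[1 − (K+1)ρ^K + Kρ^(K+1)] / [(1−ρ)(1−ρ^(K+1))]
Numerator: 0.2276·(1 − 7·0.0001390 + 6·0.00003164) = 0.227422
Denominator: (0.7724)·(0.999968) = 0.772375
L = 0.227422/0.772375 = 0.2944

Final: 0.2944


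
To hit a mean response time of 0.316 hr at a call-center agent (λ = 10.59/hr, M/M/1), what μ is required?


W = 1/(μ−λ) ⇒ μ − λ = 1/W = 1/0.316 = 3.1646
μ = λ + 1/W = 10.59 + 3.1646 = 13.7546 per hr

Final: 13.7546 /hr


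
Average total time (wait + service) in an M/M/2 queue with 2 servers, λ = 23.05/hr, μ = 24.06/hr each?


a = 0.9580; ρ = 0.4790; P₀ = 0.352255
Lq = P₀·a^c·ρ/(c!(1−ρ)²) = 0.28528
Wq = Lq/λ = 0.28528/23.05 = 0.01238 hr
W = Wq + 1/μ = 0.01238 + 0.04156 = 0.05394 hr

Final: 0.05394 hr


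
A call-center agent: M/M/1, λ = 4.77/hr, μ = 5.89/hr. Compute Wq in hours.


ρ = 4.77/5.89 = 0.8098
Wq = ρ/(μ−λ) = 0.8098/(5.89 − 4.77) = 0.8098/1.12 = 0.7231 hr

Final: 0.7231 hr


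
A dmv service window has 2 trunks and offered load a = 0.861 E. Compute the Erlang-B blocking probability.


B(c,a) = (a^c/c!) / Σ_{k=0}^{c} a^k/k!
a^2/2! = 0.370661
Σ terms (k=0..2): 1.00000 + 0.86100 + 0.37066 = 2.231660
B = 0.370661/2.231660 = 0.166092

Final: 0.166092


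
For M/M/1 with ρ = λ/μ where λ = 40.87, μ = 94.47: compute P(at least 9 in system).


ρ = 40.87/94.47 = 0.4326
P(N ≥ n) = ρ^n = 0.4326^9 = 0.0005309

Final: 0.0005309


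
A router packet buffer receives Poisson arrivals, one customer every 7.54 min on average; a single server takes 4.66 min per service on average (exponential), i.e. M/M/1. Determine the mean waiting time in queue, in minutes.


λ = 60/7.54 = 7.9576 /hr
μ = 60/4.66 = 12.8755 /hr
ρ = λ/μ = 7.9576/12.8755 = 0.6180
Wq = ρ/(μ−λ) = 0.6180/(12.8755−7.9576) = 0.12567 hr
In minutes: 0.12567·60 = 7.540 min

Final: 7.540 min


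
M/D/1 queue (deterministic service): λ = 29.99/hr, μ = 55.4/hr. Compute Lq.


ρ = 29.99/55.4 = 0.5413
M/D/1: Lq = ρ²/(2(1−ρ)) = 0.2930/(2·0.4587) = 0.31945

Final: 0.31945


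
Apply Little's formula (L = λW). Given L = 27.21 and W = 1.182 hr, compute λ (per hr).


λ = L/W = 27.21/1.182 = 23.0203 /hr

Final: 23.0203 /hr


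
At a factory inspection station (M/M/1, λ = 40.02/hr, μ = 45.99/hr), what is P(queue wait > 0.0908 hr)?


ρ = 40.02/45.99 = 0.8702
P(Wq > t) = ρ·e^{−(μ−λ)t} = 0.8702·e^{−0.5421}
= 0.8702·0.581540 = 0.506050

Final: 0.506050


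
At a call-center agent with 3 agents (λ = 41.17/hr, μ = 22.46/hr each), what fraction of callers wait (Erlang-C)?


a = λ/μ = 1.8330; ρ = a/3 = 0.6110
P₀ = 0.139822 (from M/M/c formula)
C(c,a) = [a^c/(c!(1−ρ))]·P₀ = [6.15904/(6·0.3890)]·0.139822
= 2.63892·0.139822 = 0.368978

Final: 0.368978


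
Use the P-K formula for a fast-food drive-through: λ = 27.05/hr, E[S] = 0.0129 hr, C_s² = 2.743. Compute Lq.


ρ = λ·E[S] = 27.05·0.0129 = 0.3489
Lq = ρ²(1+C_s²)/(2(1−ρ)) = 0.1218·(1+2.743)/(2·0.6511)
= 0.1218·3.7430/1.3021 = 0.35001

Final: 0.35001


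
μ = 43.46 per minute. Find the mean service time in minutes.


Mean service time = 1/μ = 1/43.46 minute = 0.02301 minute
In minutes: 0.02301 × 1 = 0.02301 min

Final: 0.02301 min


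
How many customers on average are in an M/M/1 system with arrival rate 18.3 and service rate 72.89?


ρ = λ/μ = 18.3/72.89 = 0.2511
L = ρ/(1−ρ) = 0.2511/(1 − 0.2511) = 0.2511/0.7489 = 0.3352

Final: 0.3352


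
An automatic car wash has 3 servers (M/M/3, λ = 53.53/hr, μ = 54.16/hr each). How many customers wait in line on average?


a = λ/μ = 0.9884; ρ = a/3 = 0.3295
P₀ = 0.368082
Lq = P₀·a^c·ρ / (c!·(1−ρ)²) = 0.368082·0.96551·0.3295/(6·0.44963)
= 0.04340

Final: 0.04340


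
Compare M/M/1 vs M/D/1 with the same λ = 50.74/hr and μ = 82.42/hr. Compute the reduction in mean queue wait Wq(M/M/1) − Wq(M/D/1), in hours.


ρ = 50.74/82.42 = 0.6156
Wq(M/M/1) = ρ/(μ−λ) = 0.6156/31.68 = 0.01943 hr
Wq(M/D/1) = ρ/(2(μ−λ)) = 0.009716 hr
Savings = 0.01943 − 0.009716 = 0.009716 hr

Final: 0.009716 hr


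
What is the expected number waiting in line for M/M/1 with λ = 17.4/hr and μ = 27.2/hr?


ρ = 17.4/27.2 = 0.6397
Lq = ρ²/(1−ρ) = 0.4092/0.3603 = 1.1358

Final: 1.1358


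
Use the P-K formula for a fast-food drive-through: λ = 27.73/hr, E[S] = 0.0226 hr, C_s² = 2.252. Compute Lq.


ρ = λ·E[S] = 27.73·0.0226 = 0.6267
Lq = ρ²(1+C_s²)/(2(1−ρ)) = 0.3928·(1+2.252)/(2·0.3733)
= 0.3928·3.2520/0.7466 = 1.71071

Final: 1.71071


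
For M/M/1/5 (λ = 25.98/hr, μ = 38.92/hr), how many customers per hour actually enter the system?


ρ = 0.6675; P_K = (1−ρ)ρ^5/(1−ρ^6) = 0.048342
λ_eff = λ(1 − P_K) = 25.98·(1 − 0.048342) = 25.98·0.951658 = 24.7241 /hr

Final: 24.7241 /hr


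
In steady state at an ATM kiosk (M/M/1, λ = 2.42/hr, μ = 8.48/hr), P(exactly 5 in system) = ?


ρ = 2.42/8.48 = 0.2854
P_n = (1−ρ)·ρ^n = (1 − 0.2854)·0.2854^5 = 0.7146·0.001893 = 0.001353

Final: 0.001353


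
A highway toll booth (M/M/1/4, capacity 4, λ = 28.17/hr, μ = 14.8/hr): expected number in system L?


ρ = 28.17/14.8 = 1.9034
L = ρ[1 − (K+1)ρ^K + Kρ^(K+1)] / [(1−ρ)(1−ρ^(K+1))]
Numerator: 1.9034·(1 − 5·13.125037 + 4·24.981911) = 67.193941
Denominator: (-0.9034)·(-23.981911) = 21.664740
L = 67.193941/21.664740 = 3.1015

Final: 3.1015


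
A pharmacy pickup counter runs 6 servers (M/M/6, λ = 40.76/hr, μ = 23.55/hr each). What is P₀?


a = λ/μ = 40.76/23.55 = 1.7308; ρ = a/c = 0.2885
Σ_{k=0}^{5} a^k/k! (terms k=0..5) = 1.00000 + 1.73079 + 1.49781 + 0.86413 + 0.37391 + 0.12943 = 5.59606
Tail: a^6/(6!(1−ρ)) = 26.88188/(720·0.7115) = 0.05247
P₀ = 1/(5.59606 + 0.05247) = 1/5.64853 = 0.177037

Final: 0.177037


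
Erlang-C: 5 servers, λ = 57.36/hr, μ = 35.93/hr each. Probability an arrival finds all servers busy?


a = λ/μ = 1.5964; ρ = a/5 = 0.3193
P₀ = 0.202165 (from M/M/c formula)
C(c,a) = [a^c/(c!(1−ρ))]·P₀ = [10.36954/(120·0.6807)]·0.202165
= 0.12694·0.202165 = 0.025664

Final: 0.025664


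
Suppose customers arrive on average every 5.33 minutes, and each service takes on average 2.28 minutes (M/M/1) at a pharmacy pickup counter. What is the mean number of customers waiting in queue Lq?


λ = 60/5.33 = 11.2570 /hr
μ = 60/2.28 = 26.3158 /hr
ρ = λ/μ = 11.2570/26.3158 = 0.4278
Lq = ρ²/(1−ρ) = 0.1830/0.5722 = 0.3198

Final: 0.3198


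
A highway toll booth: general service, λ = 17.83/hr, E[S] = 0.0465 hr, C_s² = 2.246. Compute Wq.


ρ = λ·E[S] = 17.83·0.0465 = 0.8291
E[S²] = E[S]²(1+C_s²) = 0.0465²·(1+2.246) = 0.007019
Wq = λ·E[S²]/(2(1−ρ)) = 17.83·0.007019/(2·0.1709) = 0.36612 hr

Final: 0.36612 hr
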